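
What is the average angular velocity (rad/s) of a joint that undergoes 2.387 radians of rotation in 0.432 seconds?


omega = delta_theta / delta_t
omega = 2.387 / 0.432
omega = 5.5255


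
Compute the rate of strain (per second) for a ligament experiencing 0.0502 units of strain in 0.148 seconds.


strain_rate = delta_strain / delta_t
strain_rate = 0.0502 / 0.148
strain_rate = 0.3392


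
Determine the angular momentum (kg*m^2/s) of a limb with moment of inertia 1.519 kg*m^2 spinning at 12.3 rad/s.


L = I * omega
L = 1.519 * 12.3
L = 18.6837


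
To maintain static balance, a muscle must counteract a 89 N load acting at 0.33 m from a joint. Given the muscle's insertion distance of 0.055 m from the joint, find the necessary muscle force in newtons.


F_muscle = W * d_load / d_muscle
F_muscle = 89 * 0.33 / 0.055
Numerator = 29.3700
F_muscle = 534.0000


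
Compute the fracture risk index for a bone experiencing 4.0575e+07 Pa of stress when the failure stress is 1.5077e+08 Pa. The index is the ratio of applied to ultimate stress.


FRI = applied / ultimate
FRI = 4.0575e+07 / 1.5077e+08
FRI = 0.2691


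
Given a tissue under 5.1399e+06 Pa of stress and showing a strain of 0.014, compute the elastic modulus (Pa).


E = stress / strain
E = 5.1399e+06 / 0.014
E = 3.6714e+08


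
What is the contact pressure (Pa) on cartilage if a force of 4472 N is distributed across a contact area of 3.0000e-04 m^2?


P = F / A
P = 4472 / 3.0000e-04
P = 1.4907e+07


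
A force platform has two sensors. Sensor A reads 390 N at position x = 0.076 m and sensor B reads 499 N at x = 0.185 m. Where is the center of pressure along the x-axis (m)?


COP_x = (F1*x1 + F2*x2) / (F1 + F2)
COP_x = (390*0.076 + 499*0.185) / (390 + 499)
Numerator = 121.9550
Denominator = 889
COP_x = 0.1372


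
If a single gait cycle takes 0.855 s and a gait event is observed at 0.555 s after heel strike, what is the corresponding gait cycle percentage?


pct = (event_time / cycle_time) * 100
pct = (0.555 / 0.855) * 100
ratio = 0.6491
pct = 64.9123


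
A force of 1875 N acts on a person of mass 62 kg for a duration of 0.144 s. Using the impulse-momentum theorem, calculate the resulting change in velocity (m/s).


J = F * dt = 1875 * 0.144 = 270.0000 N*s
delta_v = J / m
delta_v = 270.0000 / 62
delta_v = 4.3548


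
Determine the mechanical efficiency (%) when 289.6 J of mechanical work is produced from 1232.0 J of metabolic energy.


eta = (W_mech / E_meta) * 100
eta = (289.6 / 1232.0) * 100
ratio = 0.2351
eta = 23.5065


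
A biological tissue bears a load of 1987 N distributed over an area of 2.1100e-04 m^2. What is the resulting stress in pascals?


stress = F / A
stress = 1987 / 2.1100e-04
stress = 9.4171e+06


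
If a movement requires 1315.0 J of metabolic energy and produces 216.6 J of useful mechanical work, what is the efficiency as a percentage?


eta = (W_mech / E_meta) * 100
eta = (216.6 / 1315.0) * 100
ratio = 0.1647
eta = 16.4715


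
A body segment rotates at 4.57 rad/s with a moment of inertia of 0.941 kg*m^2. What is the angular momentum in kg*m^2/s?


L = I * omega
L = 0.941 * 4.57
L = 4.3004


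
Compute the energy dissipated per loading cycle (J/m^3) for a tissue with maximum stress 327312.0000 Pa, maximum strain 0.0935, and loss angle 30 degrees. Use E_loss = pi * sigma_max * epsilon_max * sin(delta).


E_loss = pi * sigma_max * epsilon_max * sin(delta)
delta = 30 deg = 0.5236 rad
sin(delta) = 0.5000
E_loss = pi * 327312.0000 * 0.0935 * 0.5000
E_loss = 48072.1356


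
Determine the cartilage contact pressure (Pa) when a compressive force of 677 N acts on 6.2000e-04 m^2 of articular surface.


P = F / A
P = 677 / 6.2000e-04
P = 1.0919e+06


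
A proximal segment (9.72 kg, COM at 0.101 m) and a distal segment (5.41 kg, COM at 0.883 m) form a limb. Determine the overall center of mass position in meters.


COM = (m1*x1 + m2*x2) / (m1 + m2)
COM = (9.72*0.101 + 5.41*0.883) / (9.72 + 5.41)
Numerator = 5.7588
Denominator = 15.1300
COM = 0.3806


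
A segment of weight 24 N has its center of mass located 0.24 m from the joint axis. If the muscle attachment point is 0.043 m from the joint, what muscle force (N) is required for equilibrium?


F_muscle = W * d_load / d_muscle
F_muscle = 24 * 0.24 / 0.043
Numerator = 5.7600
F_muscle = 133.9535


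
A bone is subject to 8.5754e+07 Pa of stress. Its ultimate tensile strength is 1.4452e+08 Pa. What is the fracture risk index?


FRI = applied / ultimate
FRI = 8.5754e+07 / 1.4452e+08
FRI = 0.5934


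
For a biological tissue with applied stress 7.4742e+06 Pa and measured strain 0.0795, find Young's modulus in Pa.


E = stress / strain
E = 7.4742e+06 / 0.0795
E = 9.4015e+07


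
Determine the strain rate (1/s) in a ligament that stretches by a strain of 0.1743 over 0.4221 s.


strain_rate = delta_strain / delta_t
strain_rate = 0.1743 / 0.4221
strain_rate = 0.4129


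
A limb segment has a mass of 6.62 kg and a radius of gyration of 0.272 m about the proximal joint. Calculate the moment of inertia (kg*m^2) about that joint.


I = m * k^2
I = 6.62 * 0.272^2
k^2 = 0.0740
I = 0.4898


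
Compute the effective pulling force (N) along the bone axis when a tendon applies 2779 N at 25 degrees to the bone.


F_eff = F_tendon * cos(theta)
theta = 25 deg = 0.4363 rad
cos(theta) = 0.9063
F_eff = 2779 * 0.9063
F_eff = 2518.6293


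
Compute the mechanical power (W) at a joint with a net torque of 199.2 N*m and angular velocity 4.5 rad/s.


P = M * omega
P = 199.2 * 4.5
P = 896.4000


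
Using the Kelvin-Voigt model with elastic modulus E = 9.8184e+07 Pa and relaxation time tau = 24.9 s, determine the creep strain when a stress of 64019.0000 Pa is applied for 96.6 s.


epsilon(t) = (sigma/E) * (1 - exp(-t/tau))
sigma/E = 64019.0000 / 9.8184e+07 = 6.5203e-04
exp(-t/tau) = exp(-96.6 / 24.9) = 0.0207
epsilon = 6.5203e-04 * (1 - 0.0207)
epsilon = 6.3856e-04


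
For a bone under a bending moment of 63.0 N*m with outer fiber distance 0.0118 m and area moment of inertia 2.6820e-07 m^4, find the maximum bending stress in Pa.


sigma = M * c / I
sigma = 63.0 * 0.0118 / 2.6820e-07
M * c = 0.7434
sigma = 2.7718e+06


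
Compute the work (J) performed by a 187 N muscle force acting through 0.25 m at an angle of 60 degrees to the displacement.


W = F * d * cos(theta)
theta = 60 deg = 1.0472 rad
cos(theta) = 0.5000
W = 187 * 0.25 * 0.5000
W = 23.3750


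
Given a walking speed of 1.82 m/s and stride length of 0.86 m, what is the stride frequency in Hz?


f = v / stride_length
f = 1.82 / 0.86
f = 2.1163


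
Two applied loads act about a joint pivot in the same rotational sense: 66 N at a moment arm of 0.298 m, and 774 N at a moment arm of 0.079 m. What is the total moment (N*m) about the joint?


M = F1 * d1 + F2 * d2
M = 66 * 0.298 + 774 * 0.079
M = 19.6680 + 61.1460
M = 80.8140


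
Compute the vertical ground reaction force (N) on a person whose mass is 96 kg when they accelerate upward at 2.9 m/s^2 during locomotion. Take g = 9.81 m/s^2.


GRF = m * (g + a)
GRF = 96 * (9.81 + 2.9)
GRF = 96 * 12.7100
GRF = 1220.1600


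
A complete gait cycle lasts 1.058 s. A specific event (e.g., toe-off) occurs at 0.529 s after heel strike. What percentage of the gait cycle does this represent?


pct = (event_time / cycle_time) * 100
pct = (0.529 / 1.058) * 100
ratio = 0.5000
pct = 50.0000


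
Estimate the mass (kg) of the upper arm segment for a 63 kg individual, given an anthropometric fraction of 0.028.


m_segment = body_mass * fraction
m_segment = 63 * 0.028
m_segment = 1.7640


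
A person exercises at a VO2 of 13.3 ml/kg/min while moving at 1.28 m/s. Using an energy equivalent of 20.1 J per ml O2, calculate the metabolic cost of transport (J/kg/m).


Power per kg = VO2 * 20.1 / 60
Power per kg = 13.3 * 20.1 / 60 = 4.4555 W/kg
Cost = power_per_kg / speed
Cost = 4.4555 / 1.28
Cost = 3.4809


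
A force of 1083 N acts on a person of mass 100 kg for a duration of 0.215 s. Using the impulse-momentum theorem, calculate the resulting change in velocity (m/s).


J = F * dt = 1083 * 0.215 = 232.8450 N*s
delta_v = J / m
delta_v = 232.8450 / 100
delta_v = 2.3285


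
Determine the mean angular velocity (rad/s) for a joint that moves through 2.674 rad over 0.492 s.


omega = delta_theta / delta_t
omega = 2.674 / 0.492
omega = 5.4350


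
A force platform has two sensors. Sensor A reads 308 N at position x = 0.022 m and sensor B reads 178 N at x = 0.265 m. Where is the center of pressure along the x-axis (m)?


COP_x = (F1*x1 + F2*x2) / (F1 + F2)
COP_x = (308*0.022 + 178*0.265) / (308 + 178)
Numerator = 53.9460
Denominator = 486
COP_x = 0.1110


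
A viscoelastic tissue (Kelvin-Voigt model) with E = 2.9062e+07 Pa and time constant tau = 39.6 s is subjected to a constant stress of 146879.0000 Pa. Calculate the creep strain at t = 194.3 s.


epsilon(t) = (sigma/E) * (1 - exp(-t/tau))
sigma/E = 146879.0000 / 2.9062e+07 = 0.0051
exp(-t/tau) = exp(-194.3 / 39.6) = 0.0074
epsilon = 0.0051 * (1 - 0.0074)
epsilon = 0.0050


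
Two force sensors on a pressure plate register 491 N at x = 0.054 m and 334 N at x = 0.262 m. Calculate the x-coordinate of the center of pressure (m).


COP_x = (F1*x1 + F2*x2) / (F1 + F2)
COP_x = (491*0.054 + 334*0.262) / (491 + 334)
Numerator = 114.0220
Denominator = 825
COP_x = 0.1382


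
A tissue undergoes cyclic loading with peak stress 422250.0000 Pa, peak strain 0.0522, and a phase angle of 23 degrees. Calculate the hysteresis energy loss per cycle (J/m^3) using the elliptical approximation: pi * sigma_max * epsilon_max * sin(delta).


E_loss = pi * sigma_max * epsilon_max * sin(delta)
delta = 23 deg = 0.4014 rad
sin(delta) = 0.3907
E_loss = pi * 422250.0000 * 0.0522 * 0.3907
E_loss = 27056.2776


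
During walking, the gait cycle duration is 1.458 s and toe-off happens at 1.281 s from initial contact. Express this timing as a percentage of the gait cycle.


pct = (event_time / cycle_time) * 100
pct = (1.281 / 1.458) * 100
ratio = 0.8786
pct = 87.8601


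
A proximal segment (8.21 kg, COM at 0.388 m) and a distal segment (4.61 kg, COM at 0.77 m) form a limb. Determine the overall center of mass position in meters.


COM = (m1*x1 + m2*x2) / (m1 + m2)
COM = (8.21*0.388 + 4.61*0.77) / (8.21 + 4.61)
Numerator = 6.7352
Denominator = 12.8200
COM = 0.5254


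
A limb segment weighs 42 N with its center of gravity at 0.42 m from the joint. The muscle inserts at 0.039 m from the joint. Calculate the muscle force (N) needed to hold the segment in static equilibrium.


F_muscle = W * d_load / d_muscle
F_muscle = 42 * 0.42 / 0.039
Numerator = 17.6400
F_muscle = 452.3077


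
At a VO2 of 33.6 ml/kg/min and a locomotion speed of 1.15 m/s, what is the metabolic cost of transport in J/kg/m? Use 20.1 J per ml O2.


Power per kg = VO2 * 20.1 / 60
Power per kg = 33.6 * 20.1 / 60 = 11.2560 W/kg
Cost = power_per_kg / speed
Cost = 11.2560 / 1.15
Cost = 9.7878


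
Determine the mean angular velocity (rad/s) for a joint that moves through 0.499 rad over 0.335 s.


omega = delta_theta / delta_t
omega = 0.499 / 0.335
omega = 1.4896


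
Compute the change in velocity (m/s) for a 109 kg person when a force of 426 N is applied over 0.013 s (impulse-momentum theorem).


J = F * dt = 426 * 0.013 = 5.5380 N*s
delta_v = J / m
delta_v = 5.5380 / 109
delta_v = 0.0508


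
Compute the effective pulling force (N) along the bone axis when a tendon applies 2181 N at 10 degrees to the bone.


F_eff = F_tendon * cos(theta)
theta = 10 deg = 0.1745 rad
cos(theta) = 0.9848
F_eff = 2181 * 0.9848
F_eff = 2147.8657


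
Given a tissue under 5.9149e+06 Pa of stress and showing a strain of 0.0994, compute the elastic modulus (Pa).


E = stress / strain
E = 5.9149e+06 / 0.0994
E = 5.9506e+07


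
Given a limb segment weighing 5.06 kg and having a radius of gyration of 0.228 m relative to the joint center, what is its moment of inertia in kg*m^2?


I = m * k^2
I = 5.06 * 0.228^2
k^2 = 0.0520
I = 0.2630


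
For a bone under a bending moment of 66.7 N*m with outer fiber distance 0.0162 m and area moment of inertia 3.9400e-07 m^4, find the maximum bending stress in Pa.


sigma = M * c / I
sigma = 66.7 * 0.0162 / 3.9400e-07
M * c = 1.0805
sigma = 2.7425e+06


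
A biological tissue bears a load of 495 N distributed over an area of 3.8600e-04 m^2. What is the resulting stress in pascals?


stress = F / A
stress = 495 / 3.8600e-04
stress = 1.2824e+06


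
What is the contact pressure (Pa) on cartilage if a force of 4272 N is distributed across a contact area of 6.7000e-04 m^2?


P = F / A
P = 4272 / 6.7000e-04
P = 6.3761e+06


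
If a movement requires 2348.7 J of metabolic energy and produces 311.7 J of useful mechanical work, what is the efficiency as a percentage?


eta = (W_mech / E_meta) * 100
eta = (311.7 / 2348.7) * 100
ratio = 0.1327
eta = 13.2712


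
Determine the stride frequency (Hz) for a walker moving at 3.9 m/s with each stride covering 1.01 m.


f = v / stride_length
f = 3.9 / 1.01
f = 3.8614


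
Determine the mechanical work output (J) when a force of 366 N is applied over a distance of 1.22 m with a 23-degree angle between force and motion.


W = F * d * cos(theta)
theta = 23 deg = 0.4014 rad
cos(theta) = 0.9205
W = 366 * 1.22 * 0.9205
W = 411.0238


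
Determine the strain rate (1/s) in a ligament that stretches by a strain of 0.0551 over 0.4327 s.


strain_rate = delta_strain / delta_t
strain_rate = 0.0551 / 0.4327
strain_rate = 0.1273


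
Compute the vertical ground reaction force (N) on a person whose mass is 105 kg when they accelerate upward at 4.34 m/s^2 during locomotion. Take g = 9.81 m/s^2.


GRF = m * (g + a)
GRF = 105 * (9.81 + 4.34)
GRF = 105 * 14.1500
GRF = 1485.7500


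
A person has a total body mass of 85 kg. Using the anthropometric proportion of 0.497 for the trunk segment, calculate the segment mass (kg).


m_segment = body_mass * fraction
m_segment = 85 * 0.497
m_segment = 42.2450


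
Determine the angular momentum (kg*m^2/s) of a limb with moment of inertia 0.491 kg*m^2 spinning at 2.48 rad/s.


L = I * omega
L = 0.491 * 2.48
L = 1.2177


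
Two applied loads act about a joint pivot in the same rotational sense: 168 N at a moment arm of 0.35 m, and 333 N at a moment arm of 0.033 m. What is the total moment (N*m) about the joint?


M = F1 * d1 + F2 * d2
M = 168 * 0.35 + 333 * 0.033
M = 58.8000 + 10.9890
M = 69.7890


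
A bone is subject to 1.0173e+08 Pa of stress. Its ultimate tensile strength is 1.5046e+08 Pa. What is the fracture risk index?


FRI = applied / ultimate
FRI = 1.0173e+08 / 1.5046e+08
FRI = 0.6761


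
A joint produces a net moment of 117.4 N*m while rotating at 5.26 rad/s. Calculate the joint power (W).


P = M * omega
P = 117.4 * 5.26
P = 617.5240


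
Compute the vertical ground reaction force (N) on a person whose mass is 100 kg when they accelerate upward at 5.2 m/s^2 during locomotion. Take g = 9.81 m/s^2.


GRF = m * (g + a)
GRF = 100 * (9.81 + 5.2)
GRF = 100 * 15.0100
GRF = 1501.0000


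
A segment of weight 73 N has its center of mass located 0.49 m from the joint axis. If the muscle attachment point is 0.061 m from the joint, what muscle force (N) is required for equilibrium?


F_muscle = W * d_load / d_muscle
F_muscle = 73 * 0.49 / 0.061
Numerator = 35.7700
F_muscle = 586.3934


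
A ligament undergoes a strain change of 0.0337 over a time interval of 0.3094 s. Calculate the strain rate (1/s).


strain_rate = delta_strain / delta_t
strain_rate = 0.0337 / 0.3094
strain_rate = 0.1089


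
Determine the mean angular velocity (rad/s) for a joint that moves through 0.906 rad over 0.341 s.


omega = delta_theta / delta_t
omega = 0.906 / 0.341
omega = 2.6569


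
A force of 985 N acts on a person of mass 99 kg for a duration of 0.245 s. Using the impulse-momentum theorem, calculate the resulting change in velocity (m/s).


J = F * dt = 985 * 0.245 = 241.3250 N*s
delta_v = J / m
delta_v = 241.3250 / 99
delta_v = 2.4376


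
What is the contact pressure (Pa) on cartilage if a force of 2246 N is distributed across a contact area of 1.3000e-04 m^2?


P = F / A
P = 2246 / 1.3000e-04
P = 1.7277e+07


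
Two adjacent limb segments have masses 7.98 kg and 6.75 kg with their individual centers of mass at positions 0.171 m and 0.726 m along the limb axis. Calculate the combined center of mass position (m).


COM = (m1*x1 + m2*x2) / (m1 + m2)
COM = (7.98*0.171 + 6.75*0.726) / (7.98 + 6.75)
Numerator = 6.2651
Denominator = 14.7300
COM = 0.4253


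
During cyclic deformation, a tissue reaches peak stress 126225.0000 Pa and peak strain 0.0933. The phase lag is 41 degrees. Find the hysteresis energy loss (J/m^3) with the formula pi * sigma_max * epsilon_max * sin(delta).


E_loss = pi * sigma_max * epsilon_max * sin(delta)
delta = 41 deg = 0.7156 rad
sin(delta) = 0.6561
E_loss = pi * 126225.0000 * 0.0933 * 0.6561
E_loss = 24272.7964


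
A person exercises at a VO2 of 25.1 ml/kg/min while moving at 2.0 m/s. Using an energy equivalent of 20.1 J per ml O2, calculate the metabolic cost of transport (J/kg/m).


Power per kg = VO2 * 20.1 / 60
Power per kg = 25.1 * 20.1 / 60 = 8.4085 W/kg
Cost = power_per_kg / speed
Cost = 8.4085 / 2.0
Cost = 4.2043


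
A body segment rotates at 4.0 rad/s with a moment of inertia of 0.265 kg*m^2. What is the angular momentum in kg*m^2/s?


L = I * omega
L = 0.265 * 4.0
L = 1.0600


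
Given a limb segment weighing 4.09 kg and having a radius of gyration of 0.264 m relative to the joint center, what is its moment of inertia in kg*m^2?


I = m * k^2
I = 4.09 * 0.264^2
k^2 = 0.0697
I = 0.2851


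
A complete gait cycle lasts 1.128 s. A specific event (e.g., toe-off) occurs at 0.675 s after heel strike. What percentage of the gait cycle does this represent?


pct = (event_time / cycle_time) * 100
pct = (0.675 / 1.128) * 100
ratio = 0.5984
pct = 59.8404


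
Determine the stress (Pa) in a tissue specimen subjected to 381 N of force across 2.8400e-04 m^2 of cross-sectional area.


stress = F / A
stress = 381 / 2.8400e-04
stress = 1.3415e+06


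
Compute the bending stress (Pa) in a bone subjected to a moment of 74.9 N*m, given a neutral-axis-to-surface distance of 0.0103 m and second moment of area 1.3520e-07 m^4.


sigma = M * c / I
sigma = 74.9 * 0.0103 / 1.3520e-07
M * c = 0.7715
sigma = 5.7061e+06


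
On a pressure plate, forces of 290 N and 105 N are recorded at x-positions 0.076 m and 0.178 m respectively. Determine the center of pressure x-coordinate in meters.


COP_x = (F1*x1 + F2*x2) / (F1 + F2)
COP_x = (290*0.076 + 105*0.178) / (290 + 105)
Numerator = 40.7300
Denominator = 395
COP_x = 0.1031


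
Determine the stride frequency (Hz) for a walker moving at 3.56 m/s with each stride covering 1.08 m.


f = v / stride_length
f = 3.56 / 1.08
f = 3.2963


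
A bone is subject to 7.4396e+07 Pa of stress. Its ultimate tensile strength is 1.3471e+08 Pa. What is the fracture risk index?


FRI = applied / ultimate
FRI = 7.4396e+07 / 1.3471e+08
FRI = 0.5523


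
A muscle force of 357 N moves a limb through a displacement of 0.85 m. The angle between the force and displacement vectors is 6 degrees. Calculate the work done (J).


W = F * d * cos(theta)
theta = 6 deg = 0.1047 rad
cos(theta) = 0.9945
W = 357 * 0.85 * 0.9945
W = 301.7877


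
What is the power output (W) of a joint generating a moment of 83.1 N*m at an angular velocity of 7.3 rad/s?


P = M * omega
P = 83.1 * 7.3
P = 606.6300


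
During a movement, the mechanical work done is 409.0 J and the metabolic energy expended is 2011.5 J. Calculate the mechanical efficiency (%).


eta = (W_mech / E_meta) * 100
eta = (409.0 / 2011.5) * 100
ratio = 0.2033
eta = 20.3331


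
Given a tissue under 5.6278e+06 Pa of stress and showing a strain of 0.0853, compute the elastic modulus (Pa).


E = stress / strain
E = 5.6278e+06 / 0.0853
E = 6.5977e+07


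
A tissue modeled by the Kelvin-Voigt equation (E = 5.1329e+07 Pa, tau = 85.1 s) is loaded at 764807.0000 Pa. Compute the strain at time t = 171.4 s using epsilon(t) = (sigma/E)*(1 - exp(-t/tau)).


epsilon(t) = (sigma/E) * (1 - exp(-t/tau))
sigma/E = 764807.0000 / 5.1329e+07 = 0.0149
exp(-t/tau) = exp(-171.4 / 85.1) = 0.1334
epsilon = 0.0149 * (1 - 0.1334)
epsilon = 0.0129


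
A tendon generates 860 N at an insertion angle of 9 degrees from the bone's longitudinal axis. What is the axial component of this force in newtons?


F_eff = F_tendon * cos(theta)
theta = 9 deg = 0.1571 rad
cos(theta) = 0.9877
F_eff = 860 * 0.9877
F_eff = 849.4120


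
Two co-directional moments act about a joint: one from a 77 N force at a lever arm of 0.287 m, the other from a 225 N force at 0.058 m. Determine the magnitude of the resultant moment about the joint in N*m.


M = F1 * d1 + F2 * d2
M = 77 * 0.287 + 225 * 0.058
M = 22.0990 + 13.0500
M = 35.1490


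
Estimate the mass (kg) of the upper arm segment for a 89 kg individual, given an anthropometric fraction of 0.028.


m_segment = body_mass * fraction
m_segment = 89 * 0.028
m_segment = 2.4920


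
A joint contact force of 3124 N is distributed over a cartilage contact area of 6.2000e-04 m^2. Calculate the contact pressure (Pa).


P = F / A
P = 3124 / 6.2000e-04
P = 5.0387e+06


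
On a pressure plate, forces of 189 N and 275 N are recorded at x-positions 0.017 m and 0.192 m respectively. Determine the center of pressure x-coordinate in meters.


COP_x = (F1*x1 + F2*x2) / (F1 + F2)
COP_x = (189*0.017 + 275*0.192) / (189 + 275)
Numerator = 56.0130
Denominator = 464
COP_x = 0.1207


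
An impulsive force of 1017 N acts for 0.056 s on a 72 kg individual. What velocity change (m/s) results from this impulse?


J = F * dt = 1017 * 0.056 = 56.9520 N*s
delta_v = J / m
delta_v = 56.9520 / 72
delta_v = 0.7910


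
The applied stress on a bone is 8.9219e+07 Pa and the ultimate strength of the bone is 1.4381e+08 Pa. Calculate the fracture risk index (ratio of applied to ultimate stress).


FRI = applied / ultimate
FRI = 8.9219e+07 / 1.4381e+08
FRI = 0.6204


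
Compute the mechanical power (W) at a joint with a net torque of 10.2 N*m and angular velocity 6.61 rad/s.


P = M * omega
P = 10.2 * 6.61
P = 67.4220


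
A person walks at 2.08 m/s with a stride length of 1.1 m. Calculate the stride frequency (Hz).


f = v / stride_length
f = 2.08 / 1.1
f = 1.8909


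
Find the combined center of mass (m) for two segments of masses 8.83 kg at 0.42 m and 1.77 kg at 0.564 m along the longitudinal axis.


COM = (m1*x1 + m2*x2) / (m1 + m2)
COM = (8.83*0.42 + 1.77*0.564) / (8.83 + 1.77)
Numerator = 4.7069
Denominator = 10.6000
COM = 0.4440


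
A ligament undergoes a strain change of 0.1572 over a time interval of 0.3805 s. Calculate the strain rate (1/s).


strain_rate = delta_strain / delta_t
strain_rate = 0.1572 / 0.3805
strain_rate = 0.4131


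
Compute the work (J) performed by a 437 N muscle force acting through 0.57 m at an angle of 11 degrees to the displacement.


W = F * d * cos(theta)
theta = 11 deg = 0.1920 rad
cos(theta) = 0.9816
W = 437 * 0.57 * 0.9816
W = 244.5135


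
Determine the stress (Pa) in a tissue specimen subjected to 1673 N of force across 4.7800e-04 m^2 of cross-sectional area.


stress = F / A
stress = 1673 / 4.7800e-04
stress = 3.5000e+06


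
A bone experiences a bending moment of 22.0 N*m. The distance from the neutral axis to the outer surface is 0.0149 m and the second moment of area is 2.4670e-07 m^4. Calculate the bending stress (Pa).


sigma = M * c / I
sigma = 22.0 * 0.0149 / 2.4670e-07
M * c = 0.3278
sigma = 1.3287e+06


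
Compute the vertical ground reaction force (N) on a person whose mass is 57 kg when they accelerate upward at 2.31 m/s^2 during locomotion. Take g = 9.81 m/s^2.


GRF = m * (g + a)
GRF = 57 * (9.81 + 2.31)
GRF = 57 * 12.1200
GRF = 690.8400


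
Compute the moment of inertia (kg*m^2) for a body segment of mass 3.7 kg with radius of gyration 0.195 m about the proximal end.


I = m * k^2
I = 3.7 * 0.195^2
k^2 = 0.0380
I = 0.1407


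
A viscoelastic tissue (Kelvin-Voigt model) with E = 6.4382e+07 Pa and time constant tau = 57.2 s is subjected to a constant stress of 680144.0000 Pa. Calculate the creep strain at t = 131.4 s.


epsilon(t) = (sigma/E) * (1 - exp(-t/tau))
sigma/E = 680144.0000 / 6.4382e+07 = 0.0106
exp(-t/tau) = exp(-131.4 / 57.2) = 0.1005
epsilon = 0.0106 * (1 - 0.1005)
epsilon = 0.0095


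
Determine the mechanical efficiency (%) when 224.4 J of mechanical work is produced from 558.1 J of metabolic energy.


eta = (W_mech / E_meta) * 100
eta = (224.4 / 558.1) * 100
ratio = 0.4021
eta = 40.2078


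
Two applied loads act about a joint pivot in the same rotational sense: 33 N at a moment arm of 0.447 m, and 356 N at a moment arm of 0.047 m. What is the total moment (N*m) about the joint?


M = F1 * d1 + F2 * d2
M = 33 * 0.447 + 356 * 0.047
M = 14.7510 + 16.7320
M = 31.4830


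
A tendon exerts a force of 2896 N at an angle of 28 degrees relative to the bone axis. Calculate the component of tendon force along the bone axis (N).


F_eff = F_tendon * cos(theta)
theta = 28 deg = 0.4887 rad
cos(theta) = 0.8829
F_eff = 2896 * 0.8829
F_eff = 2557.0162


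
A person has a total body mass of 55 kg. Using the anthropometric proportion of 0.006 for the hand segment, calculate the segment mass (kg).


m_segment = body_mass * fraction
m_segment = 55 * 0.006
m_segment = 0.3300


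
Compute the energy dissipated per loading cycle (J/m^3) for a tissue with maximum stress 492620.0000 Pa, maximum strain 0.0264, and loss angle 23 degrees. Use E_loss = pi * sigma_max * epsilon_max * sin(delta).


E_loss = pi * sigma_max * epsilon_max * sin(delta)
delta = 23 deg = 0.4014 rad
sin(delta) = 0.3907
E_loss = pi * 492620.0000 * 0.0264 * 0.3907
E_loss = 15964.0784


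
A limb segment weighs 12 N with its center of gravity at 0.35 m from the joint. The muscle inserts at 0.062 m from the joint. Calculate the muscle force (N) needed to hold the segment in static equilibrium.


F_muscle = W * d_load / d_muscle
F_muscle = 12 * 0.35 / 0.062
Numerator = 4.2000
F_muscle = 67.7419


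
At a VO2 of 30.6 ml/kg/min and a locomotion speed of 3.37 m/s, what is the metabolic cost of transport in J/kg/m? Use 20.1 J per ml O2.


Power per kg = VO2 * 20.1 / 60
Power per kg = 30.6 * 20.1 / 60 = 10.2510 W/kg
Cost = power_per_kg / speed
Cost = 10.2510 / 3.37
Cost = 3.0418


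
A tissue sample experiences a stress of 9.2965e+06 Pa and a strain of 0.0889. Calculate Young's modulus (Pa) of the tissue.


E = stress / strain
E = 9.2965e+06 / 0.0889
E = 1.0457e+08


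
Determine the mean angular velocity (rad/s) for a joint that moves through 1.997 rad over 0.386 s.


omega = delta_theta / delta_t
omega = 1.997 / 0.386
omega = 5.1736


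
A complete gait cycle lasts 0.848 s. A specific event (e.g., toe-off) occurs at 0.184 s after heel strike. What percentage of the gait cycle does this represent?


pct = (event_time / cycle_time) * 100
pct = (0.184 / 0.848) * 100
ratio = 0.2170
pct = 21.6981


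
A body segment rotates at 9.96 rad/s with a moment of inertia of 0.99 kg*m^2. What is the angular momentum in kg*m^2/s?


L = I * omega
L = 0.99 * 9.96
L = 9.8604


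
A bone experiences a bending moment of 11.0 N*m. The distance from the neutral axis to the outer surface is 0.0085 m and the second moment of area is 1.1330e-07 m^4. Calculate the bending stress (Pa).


sigma = M * c / I
sigma = 11.0 * 0.0085 / 1.1330e-07
M * c = 0.0935
sigma = 825242.7184


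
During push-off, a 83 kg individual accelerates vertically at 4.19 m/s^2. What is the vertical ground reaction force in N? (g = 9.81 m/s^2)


GRF = m * (g + a)
GRF = 83 * (9.81 + 4.19)
GRF = 83 * 14.0000
GRF = 1162.0000


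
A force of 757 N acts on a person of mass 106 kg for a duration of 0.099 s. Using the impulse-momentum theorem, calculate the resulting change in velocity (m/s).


J = F * dt = 757 * 0.099 = 74.9430 N*s
delta_v = J / m
delta_v = 74.9430 / 106
delta_v = 0.7070


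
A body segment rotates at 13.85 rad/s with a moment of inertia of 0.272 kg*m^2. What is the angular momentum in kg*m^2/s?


L = I * omega
L = 0.272 * 13.85
L = 3.7672


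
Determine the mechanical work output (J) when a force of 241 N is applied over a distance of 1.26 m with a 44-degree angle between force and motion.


W = F * d * cos(theta)
theta = 44 deg = 0.7679 rad
cos(theta) = 0.7193
W = 241 * 1.26 * 0.7193
W = 218.4347


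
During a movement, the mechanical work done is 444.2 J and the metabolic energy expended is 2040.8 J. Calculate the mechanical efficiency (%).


eta = (W_mech / E_meta) * 100
eta = (444.2 / 2040.8) * 100
ratio = 0.2177
eta = 21.7660


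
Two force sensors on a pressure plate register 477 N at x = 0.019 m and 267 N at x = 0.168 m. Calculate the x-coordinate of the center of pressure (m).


COP_x = (F1*x1 + F2*x2) / (F1 + F2)
COP_x = (477*0.019 + 267*0.168) / (477 + 267)
Numerator = 53.9190
Denominator = 744
COP_x = 0.0725


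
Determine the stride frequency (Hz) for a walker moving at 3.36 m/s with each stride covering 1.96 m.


f = v / stride_length
f = 3.36 / 1.96
f = 1.7143


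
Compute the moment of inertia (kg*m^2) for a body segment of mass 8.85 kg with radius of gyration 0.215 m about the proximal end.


I = m * k^2
I = 8.85 * 0.215^2
k^2 = 0.0462
I = 0.4091


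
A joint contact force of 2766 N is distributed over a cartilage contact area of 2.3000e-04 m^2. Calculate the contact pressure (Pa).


P = F / A
P = 2766 / 2.3000e-04
P = 1.2026e+07


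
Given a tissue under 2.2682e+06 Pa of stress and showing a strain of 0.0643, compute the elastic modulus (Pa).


E = stress / strain
E = 2.2682e+06 / 0.0643
E = 3.5275e+07


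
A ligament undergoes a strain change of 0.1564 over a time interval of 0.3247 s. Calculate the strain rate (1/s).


strain_rate = delta_strain / delta_t
strain_rate = 0.1564 / 0.3247
strain_rate = 0.4817


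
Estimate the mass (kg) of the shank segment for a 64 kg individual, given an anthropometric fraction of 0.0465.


m_segment = body_mass * fraction
m_segment = 64 * 0.0465
m_segment = 2.9760


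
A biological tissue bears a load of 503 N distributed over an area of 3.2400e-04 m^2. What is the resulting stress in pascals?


stress = F / A
stress = 503 / 3.2400e-04
stress = 1.5525e+06


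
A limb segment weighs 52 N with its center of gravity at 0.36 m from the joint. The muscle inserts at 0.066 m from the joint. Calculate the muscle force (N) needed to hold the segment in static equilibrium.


F_muscle = W * d_load / d_muscle
F_muscle = 52 * 0.36 / 0.066
Numerator = 18.7200
F_muscle = 283.6364


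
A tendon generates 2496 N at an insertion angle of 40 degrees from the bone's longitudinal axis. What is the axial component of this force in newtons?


F_eff = F_tendon * cos(theta)
theta = 40 deg = 0.6981 rad
cos(theta) = 0.7660
F_eff = 2496 * 0.7660
F_eff = 1912.0469


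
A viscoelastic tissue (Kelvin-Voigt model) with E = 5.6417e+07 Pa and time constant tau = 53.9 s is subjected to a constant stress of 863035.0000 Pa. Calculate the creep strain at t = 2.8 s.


epsilon(t) = (sigma/E) * (1 - exp(-t/tau))
sigma/E = 863035.0000 / 5.6417e+07 = 0.0153
exp(-t/tau) = exp(-2.8 / 53.9) = 0.9494
epsilon = 0.0153 * (1 - 0.9494)
epsilon = 7.7438e-04


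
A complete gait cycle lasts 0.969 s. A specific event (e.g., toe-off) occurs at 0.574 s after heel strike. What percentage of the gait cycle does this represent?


pct = (event_time / cycle_time) * 100
pct = (0.574 / 0.969) * 100
ratio = 0.5924
pct = 59.2363


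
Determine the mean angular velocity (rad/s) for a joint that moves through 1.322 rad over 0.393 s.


omega = delta_theta / delta_t
omega = 1.322 / 0.393
omega = 3.3639


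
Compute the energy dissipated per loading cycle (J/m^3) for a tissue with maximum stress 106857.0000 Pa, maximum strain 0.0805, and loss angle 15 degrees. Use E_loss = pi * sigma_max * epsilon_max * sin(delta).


E_loss = pi * sigma_max * epsilon_max * sin(delta)
delta = 15 deg = 0.2618 rad
sin(delta) = 0.2588
E_loss = pi * 106857.0000 * 0.0805 * 0.2588
E_loss = 6994.3113


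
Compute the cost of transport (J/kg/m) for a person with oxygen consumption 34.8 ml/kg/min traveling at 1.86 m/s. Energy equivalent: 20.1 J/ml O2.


Power per kg = VO2 * 20.1 / 60
Power per kg = 34.8 * 20.1 / 60 = 11.6580 W/kg
Cost = power_per_kg / speed
Cost = 11.6580 / 1.86
Cost = 6.2677


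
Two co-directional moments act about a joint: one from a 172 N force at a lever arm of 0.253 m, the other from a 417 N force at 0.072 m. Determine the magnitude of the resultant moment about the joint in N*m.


M = F1 * d1 + F2 * d2
M = 172 * 0.253 + 417 * 0.072
M = 43.5160 + 30.0240
M = 73.5400


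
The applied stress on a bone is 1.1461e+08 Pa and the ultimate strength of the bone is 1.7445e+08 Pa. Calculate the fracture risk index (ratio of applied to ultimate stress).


FRI = applied / ultimate
FRI = 1.1461e+08 / 1.7445e+08
FRI = 0.6570


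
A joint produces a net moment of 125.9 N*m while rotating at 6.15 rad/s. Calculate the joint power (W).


P = M * omega
P = 125.9 * 6.15
P = 774.2850


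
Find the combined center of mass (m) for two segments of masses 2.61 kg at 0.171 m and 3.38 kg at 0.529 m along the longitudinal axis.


COM = (m1*x1 + m2*x2) / (m1 + m2)
COM = (2.61*0.171 + 3.38*0.529) / (2.61 + 3.38)
Numerator = 2.2343
Denominator = 5.9900
COM = 0.3730


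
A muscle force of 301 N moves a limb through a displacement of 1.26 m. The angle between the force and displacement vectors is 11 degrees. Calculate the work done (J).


W = F * d * cos(theta)
theta = 11 deg = 0.1920 rad
cos(theta) = 0.9816
W = 301 * 1.26 * 0.9816
W = 372.2919


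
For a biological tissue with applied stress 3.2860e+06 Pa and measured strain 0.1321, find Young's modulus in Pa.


E = stress / strain
E = 3.2860e+06 / 0.1321
E = 2.4875e+07


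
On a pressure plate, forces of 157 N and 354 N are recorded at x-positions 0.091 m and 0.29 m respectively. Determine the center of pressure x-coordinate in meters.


COP_x = (F1*x1 + F2*x2) / (F1 + F2)
COP_x = (157*0.091 + 354*0.29) / (157 + 354)
Numerator = 116.9470
Denominator = 511
COP_x = 0.2289


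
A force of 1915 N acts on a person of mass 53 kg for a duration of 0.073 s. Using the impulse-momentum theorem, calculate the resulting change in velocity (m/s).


J = F * dt = 1915 * 0.073 = 139.7950 N*s
delta_v = J / m
delta_v = 139.7950 / 53
delta_v = 2.6376


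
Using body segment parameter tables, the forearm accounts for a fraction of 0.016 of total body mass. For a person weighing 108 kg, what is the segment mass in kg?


m_segment = body_mass * fraction
m_segment = 108 * 0.016
m_segment = 1.7280


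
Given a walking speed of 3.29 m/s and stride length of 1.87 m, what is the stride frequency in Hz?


f = v / stride_length
f = 3.29 / 1.87
f = 1.7594


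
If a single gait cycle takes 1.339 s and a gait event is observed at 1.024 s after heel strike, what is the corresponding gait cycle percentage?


pct = (event_time / cycle_time) * 100
pct = (1.024 / 1.339) * 100
ratio = 0.7647
pct = 76.4750


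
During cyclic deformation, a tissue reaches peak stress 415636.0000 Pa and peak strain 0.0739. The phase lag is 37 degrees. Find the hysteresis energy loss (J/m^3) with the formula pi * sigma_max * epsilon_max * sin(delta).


E_loss = pi * sigma_max * epsilon_max * sin(delta)
delta = 37 deg = 0.6458 rad
sin(delta) = 0.6018
E_loss = pi * 415636.0000 * 0.0739 * 0.6018
E_loss = 58072.4960


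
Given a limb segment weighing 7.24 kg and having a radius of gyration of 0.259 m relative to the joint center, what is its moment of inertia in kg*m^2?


I = m * k^2
I = 7.24 * 0.259^2
k^2 = 0.0671
I = 0.4857


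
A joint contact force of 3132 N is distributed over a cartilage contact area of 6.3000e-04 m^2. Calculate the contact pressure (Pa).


P = F / A
P = 3132 / 6.3000e-04
P = 4.9714e+06


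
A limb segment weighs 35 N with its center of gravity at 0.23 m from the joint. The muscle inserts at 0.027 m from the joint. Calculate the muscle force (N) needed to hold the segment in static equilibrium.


F_muscle = W * d_load / d_muscle
F_muscle = 35 * 0.23 / 0.027
Numerator = 8.0500
F_muscle = 298.1481


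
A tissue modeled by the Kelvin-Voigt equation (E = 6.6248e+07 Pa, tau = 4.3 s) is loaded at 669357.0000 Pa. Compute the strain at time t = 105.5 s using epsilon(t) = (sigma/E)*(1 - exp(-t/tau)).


epsilon(t) = (sigma/E) * (1 - exp(-t/tau))
sigma/E = 669357.0000 / 6.6248e+07 = 0.0101
exp(-t/tau) = exp(-105.5 / 4.3) = 2.2112e-11
epsilon = 0.0101 * (1 - 2.2112e-11)
epsilon = 0.0101


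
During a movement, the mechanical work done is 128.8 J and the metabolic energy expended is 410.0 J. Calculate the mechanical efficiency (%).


eta = (W_mech / E_meta) * 100
eta = (128.8 / 410.0) * 100
ratio = 0.3141
eta = 31.4146


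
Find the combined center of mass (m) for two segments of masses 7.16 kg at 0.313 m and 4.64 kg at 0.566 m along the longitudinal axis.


COM = (m1*x1 + m2*x2) / (m1 + m2)
COM = (7.16*0.313 + 4.64*0.566) / (7.16 + 4.64)
Numerator = 4.8673
Denominator = 11.8000
COM = 0.4125


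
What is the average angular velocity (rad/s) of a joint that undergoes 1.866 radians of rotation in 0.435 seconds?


omega = delta_theta / delta_t
omega = 1.866 / 0.435
omega = 4.2897


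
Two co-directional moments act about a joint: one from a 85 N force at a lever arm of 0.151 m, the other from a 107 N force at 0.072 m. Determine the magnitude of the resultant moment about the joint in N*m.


M = F1 * d1 + F2 * d2
M = 85 * 0.151 + 107 * 0.072
M = 12.8350 + 7.7040
M = 20.5390


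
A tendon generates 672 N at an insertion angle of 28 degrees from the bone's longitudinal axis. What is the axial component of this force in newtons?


F_eff = F_tendon * cos(theta)
theta = 28 deg = 0.4887 rad
cos(theta) = 0.8829
F_eff = 672 * 0.8829
F_eff = 593.3408


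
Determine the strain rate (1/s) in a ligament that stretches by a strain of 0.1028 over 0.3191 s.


strain_rate = delta_strain / delta_t
strain_rate = 0.1028 / 0.3191
strain_rate = 0.3222


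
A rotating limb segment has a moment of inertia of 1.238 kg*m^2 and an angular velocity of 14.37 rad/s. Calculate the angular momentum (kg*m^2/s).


L = I * omega
L = 1.238 * 14.37
L = 17.7901


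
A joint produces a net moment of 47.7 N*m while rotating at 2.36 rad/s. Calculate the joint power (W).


P = M * omega
P = 47.7 * 2.36
P = 112.5720


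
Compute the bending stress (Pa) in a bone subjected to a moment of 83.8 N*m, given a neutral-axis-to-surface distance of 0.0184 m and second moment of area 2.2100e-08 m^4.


sigma = M * c / I
sigma = 83.8 * 0.0184 / 2.2100e-08
M * c = 1.5419
sigma = 6.9770e+07


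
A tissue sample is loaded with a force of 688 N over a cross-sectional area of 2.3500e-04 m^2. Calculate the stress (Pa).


stress = F / A
stress = 688 / 2.3500e-04
stress = 2.9277e+06


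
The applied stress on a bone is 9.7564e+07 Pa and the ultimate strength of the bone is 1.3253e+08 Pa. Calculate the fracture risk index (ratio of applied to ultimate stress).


FRI = applied / ultimate
FRI = 9.7564e+07 / 1.3253e+08
FRI = 0.7362


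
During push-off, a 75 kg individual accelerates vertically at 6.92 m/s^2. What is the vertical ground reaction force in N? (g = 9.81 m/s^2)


GRF = m * (g + a)
GRF = 75 * (9.81 + 6.92)
GRF = 75 * 16.7300
GRF = 1254.7500
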